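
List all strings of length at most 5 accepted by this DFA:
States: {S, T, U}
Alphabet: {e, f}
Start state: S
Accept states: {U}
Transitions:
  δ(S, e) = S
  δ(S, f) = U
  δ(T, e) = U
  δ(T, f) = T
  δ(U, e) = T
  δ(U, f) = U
f, ef, ff, eef, eff, fee, fff, eeef, eeff, efee, efff, feef, fefe, ffee, ffff, eeeef, eeeff, eefee, eefff, efeef, efefe, effee, effff, feeee, feeff, fefef, feffe, ffeef, ffefe, fffee, fffff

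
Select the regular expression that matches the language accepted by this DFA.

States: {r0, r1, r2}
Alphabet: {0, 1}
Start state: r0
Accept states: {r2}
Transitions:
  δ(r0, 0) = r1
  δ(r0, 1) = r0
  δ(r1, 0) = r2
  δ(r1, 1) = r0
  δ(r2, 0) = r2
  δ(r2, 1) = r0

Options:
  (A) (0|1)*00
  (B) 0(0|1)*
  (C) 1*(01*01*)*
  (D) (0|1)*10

Check each option against the DFA on short strings; one disagreement eliminates an option:
  (A) (0|1)*00: agrees with the DFA on every string of length ≤ 6
  (B) 0(0|1)*: on '0' the DFA goes r0 → r1 and rejects (r1 ∉ Accept), but the regex matches it → eliminate
  (C) 1*(01*01*)*: on ε the DFA stays in r0 and rejects (r0 ∉ Accept), but the regex matches it → eliminate
  (D) (0|1)*10: on '00' the DFA goes r0 → r1 → r2 and accepts (r2 ∈ Accept), but the regex does not match it → eliminate
Only (A) is consistent with the DFA.
(A) (0|1)*00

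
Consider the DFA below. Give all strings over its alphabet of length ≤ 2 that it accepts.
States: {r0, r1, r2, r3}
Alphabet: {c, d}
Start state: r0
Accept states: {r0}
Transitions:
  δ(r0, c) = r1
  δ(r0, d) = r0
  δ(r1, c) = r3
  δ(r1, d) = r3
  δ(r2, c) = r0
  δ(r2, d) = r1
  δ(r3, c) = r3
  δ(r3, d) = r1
ε, d, dd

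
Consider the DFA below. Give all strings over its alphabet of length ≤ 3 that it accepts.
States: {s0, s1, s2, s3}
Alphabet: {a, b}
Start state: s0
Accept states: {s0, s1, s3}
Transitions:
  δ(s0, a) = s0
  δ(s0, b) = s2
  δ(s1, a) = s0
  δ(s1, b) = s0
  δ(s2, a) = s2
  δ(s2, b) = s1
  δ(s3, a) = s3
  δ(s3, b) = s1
ε, a, aa, bb, aaa, abb, bab, bba, bbb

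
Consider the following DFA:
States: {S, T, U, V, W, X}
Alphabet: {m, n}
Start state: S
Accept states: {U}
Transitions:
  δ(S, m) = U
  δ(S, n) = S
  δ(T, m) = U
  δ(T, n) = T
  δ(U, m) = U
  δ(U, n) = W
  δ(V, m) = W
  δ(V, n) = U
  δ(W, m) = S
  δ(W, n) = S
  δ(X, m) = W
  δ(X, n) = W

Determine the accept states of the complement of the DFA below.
Complement accept states = All states \ Original accept states
= {S, T, U, V, W, X} \ {U}
{S, T, V, W, X}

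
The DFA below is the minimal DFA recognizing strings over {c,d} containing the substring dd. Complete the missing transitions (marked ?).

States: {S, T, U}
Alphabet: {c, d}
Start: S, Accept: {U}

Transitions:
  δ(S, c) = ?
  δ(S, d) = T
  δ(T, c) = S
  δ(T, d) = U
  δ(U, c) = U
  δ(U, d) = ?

From the language and accept set, identify what each state tracks — S: no progress toward dd; T: one trailing d; U: substring dd seen.
Each missing δ(q, a) is the state matching the new tracked value after reading a.
δ(S, c) = S; δ(U, d) = U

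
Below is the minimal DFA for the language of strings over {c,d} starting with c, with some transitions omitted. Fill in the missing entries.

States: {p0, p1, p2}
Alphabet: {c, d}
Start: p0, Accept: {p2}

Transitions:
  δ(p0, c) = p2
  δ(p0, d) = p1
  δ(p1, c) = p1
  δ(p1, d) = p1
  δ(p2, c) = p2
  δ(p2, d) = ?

From the language and accept set, identify what each state tracks — p0: no input read; p1: started with d (dead); p2: started with c.
Each missing δ(q, a) is the state matching the new tracked value after reading a.
δ(p2, d) = p2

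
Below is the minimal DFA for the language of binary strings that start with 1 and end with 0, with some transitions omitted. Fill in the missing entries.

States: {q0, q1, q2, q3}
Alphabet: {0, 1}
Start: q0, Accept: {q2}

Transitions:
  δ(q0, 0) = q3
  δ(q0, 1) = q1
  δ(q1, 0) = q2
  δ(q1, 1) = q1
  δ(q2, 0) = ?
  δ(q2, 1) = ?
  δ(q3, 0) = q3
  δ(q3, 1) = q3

From the language and accept set, identify what each state tracks — q0: no input read; q1: started with 1, last symbol 1; q2: started with 1, last symbol 0; q3: started with 0 (dead).
Each missing δ(q, a) is the state matching the new tracked value after reading a.
δ(q2, 0) = q2; δ(q2, 1) = q1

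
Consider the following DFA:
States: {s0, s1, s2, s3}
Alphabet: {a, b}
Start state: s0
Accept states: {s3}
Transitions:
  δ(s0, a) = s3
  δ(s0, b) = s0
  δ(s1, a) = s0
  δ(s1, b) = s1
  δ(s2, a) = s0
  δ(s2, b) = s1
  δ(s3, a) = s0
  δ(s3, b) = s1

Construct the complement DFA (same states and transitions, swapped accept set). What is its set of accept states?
Complement accept states = All states \ Original accept states
= {s0, s1, s2, s3} \ {s3}
{s0, s1, s2}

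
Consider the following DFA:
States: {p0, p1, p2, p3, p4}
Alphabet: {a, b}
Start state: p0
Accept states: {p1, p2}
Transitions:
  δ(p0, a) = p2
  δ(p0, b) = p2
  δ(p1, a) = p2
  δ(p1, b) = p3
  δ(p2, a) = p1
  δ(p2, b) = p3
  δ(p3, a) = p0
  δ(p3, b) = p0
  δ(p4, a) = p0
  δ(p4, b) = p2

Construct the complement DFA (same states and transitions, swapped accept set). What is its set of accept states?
Complement accept states = All states \ Original accept states
= {p0, p1, p2, p3, p4} \ {p1, p2}
{p0, p3, p4}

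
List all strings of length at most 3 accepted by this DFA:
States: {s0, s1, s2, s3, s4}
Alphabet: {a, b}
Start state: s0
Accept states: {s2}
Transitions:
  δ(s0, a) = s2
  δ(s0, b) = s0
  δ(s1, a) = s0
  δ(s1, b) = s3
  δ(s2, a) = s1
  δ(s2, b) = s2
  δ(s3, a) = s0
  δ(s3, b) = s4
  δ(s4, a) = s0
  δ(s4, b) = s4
a, ab, ba, abb, bab, bba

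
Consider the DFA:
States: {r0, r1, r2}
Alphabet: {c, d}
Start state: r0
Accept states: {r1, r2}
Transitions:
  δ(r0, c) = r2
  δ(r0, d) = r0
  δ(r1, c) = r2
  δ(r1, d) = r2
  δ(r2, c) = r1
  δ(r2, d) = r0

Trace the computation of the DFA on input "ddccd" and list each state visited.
read 'd': r0 → r0
  read 'd': r0 → r0
  read 'c': r0 → r2
  read 'c': r2 → r1
  read 'd': r1 → r2
r0 -> r0 -> r0 -> r2 -> r1 -> r2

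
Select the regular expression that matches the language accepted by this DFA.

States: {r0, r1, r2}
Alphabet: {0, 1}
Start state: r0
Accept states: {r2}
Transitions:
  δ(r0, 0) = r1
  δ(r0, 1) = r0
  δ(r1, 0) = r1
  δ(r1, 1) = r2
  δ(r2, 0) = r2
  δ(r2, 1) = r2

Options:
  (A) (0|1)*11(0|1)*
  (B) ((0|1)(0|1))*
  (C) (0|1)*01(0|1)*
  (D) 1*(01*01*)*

Check each option against the DFA on short strings; one disagreement eliminates an option:
  (A) (0|1)*11(0|1)*: on '01' the DFA goes r0 → r1 → r2 and accepts (r2 ∈ Accept), but the regex does not match it → eliminate
  (B) ((0|1)(0|1))*: on ε the DFA stays in r0 and rejects (r0 ∉ Accept), but the regex matches it → eliminate
  (C) (0|1)*01(0|1)*: agrees with the DFA on every string of length ≤ 6
  (D) 1*(01*01*)*: on ε the DFA stays in r0 and rejects (r0 ∉ Accept), but the regex matches it → eliminate
Only (C) is consistent with the DFA.
(C) (0|1)*01(0|1)*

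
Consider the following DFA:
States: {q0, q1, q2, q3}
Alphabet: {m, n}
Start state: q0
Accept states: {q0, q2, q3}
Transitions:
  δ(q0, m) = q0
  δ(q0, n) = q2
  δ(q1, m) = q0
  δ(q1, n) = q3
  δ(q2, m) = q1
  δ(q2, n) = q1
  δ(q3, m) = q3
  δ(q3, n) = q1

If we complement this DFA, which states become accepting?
Complement accept states = All states \ Original accept states
= {q0, q1, q2, q3} \ {q0, q2, q3}
{q1}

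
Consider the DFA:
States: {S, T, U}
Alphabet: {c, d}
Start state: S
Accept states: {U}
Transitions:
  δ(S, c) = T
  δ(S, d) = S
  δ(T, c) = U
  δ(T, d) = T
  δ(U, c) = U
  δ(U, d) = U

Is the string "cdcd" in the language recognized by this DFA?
Processing string "cdcd":
  S --c--> T
  T --d--> T
  T --c--> U
  U --d--> U
Final state: U
Accept states: {U}
Yes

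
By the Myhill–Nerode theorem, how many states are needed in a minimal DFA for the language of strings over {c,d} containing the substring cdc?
By Myhill–Nerode, count the distinguishable equivalence classes: 4 classes — one per longest suffix of the input that is a prefix of 'cdc' (lengths 0 through 2), plus an absorbing 'already seen cdc' class.
4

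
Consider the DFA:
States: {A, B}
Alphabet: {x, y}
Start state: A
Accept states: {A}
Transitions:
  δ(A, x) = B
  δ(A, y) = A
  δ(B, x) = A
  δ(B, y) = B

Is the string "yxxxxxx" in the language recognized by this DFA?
Processing string "yxxxxxx":
  A --y--> A
  A --x--> B
  B --x--> A
  A --x--> B
  B --x--> A
  A --x--> B
  B --x--> A
Final state: A
Accept states: {A}
Yes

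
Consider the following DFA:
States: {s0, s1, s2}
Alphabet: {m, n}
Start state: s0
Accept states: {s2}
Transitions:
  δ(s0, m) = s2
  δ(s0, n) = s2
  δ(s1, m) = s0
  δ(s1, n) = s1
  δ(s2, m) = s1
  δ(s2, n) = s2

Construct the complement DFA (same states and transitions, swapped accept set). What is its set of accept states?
Complement accept states = All states \ Original accept states
= {s0, s1, s2} \ {s2}
{s0, s1}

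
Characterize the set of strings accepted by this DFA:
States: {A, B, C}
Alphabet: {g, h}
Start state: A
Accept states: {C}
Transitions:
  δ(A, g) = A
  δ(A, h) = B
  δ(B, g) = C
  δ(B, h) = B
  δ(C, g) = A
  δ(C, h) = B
Testing a few strings:
  'hgh' → reject
  'ghgh' → reject
  'hg' → accept
  'ghgg' → reject
State roles: A=no suffix match; B=one trailing h; C=suffix is hg
All strings over {g,h} ending with hg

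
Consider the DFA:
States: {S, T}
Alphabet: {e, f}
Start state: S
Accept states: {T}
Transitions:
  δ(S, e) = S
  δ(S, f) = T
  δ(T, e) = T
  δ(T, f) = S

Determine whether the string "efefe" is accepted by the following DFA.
Processing string "efefe":
  S --e--> S
  S --f--> T
  T --e--> T
  T --f--> S
  S --e--> S
Final state: S
Accept states: {T}
No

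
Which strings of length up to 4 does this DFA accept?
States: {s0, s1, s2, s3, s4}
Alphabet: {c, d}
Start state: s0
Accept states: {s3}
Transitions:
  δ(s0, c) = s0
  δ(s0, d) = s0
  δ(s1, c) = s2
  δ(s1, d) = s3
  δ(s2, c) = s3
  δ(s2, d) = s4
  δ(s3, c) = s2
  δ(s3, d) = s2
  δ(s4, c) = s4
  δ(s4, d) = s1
None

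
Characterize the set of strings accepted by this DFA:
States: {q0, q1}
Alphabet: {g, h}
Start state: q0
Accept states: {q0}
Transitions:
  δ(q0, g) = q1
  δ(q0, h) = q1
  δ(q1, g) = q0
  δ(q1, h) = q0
Testing a few strings:
  'g' → reject
  'gg' → accept
  'hgh' → reject
  'hh' → accept
State roles: q0=even length so far; q1=odd length so far
All strings over {g,h} of even length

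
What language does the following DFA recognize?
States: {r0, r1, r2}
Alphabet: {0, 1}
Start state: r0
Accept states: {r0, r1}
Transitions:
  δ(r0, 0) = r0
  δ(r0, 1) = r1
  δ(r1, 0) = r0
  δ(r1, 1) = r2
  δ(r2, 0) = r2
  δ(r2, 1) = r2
Testing a few strings:
  '1' → accept
  '0' → accept
  '110' → reject
  '1111' → reject
State roles: r0=last symbol not 1 (ok); r1=last symbol 1 (ok); r2=saw 11 (dead)
All binary strings with no two consecutive 1's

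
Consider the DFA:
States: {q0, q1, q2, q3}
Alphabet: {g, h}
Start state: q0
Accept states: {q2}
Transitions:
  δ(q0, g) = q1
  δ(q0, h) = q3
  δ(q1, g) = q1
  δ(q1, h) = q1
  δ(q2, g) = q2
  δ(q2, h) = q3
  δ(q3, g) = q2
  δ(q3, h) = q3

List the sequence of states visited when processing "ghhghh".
read 'g': q0 → q1
  read 'h': q1 → q1
  read 'h': q1 → q1
  read 'g': q1 → q1
  read 'h': q1 → q1
  read 'h': q1 → q1
q0 -> q1 -> q1 -> q1 -> q1 -> q1 -> q1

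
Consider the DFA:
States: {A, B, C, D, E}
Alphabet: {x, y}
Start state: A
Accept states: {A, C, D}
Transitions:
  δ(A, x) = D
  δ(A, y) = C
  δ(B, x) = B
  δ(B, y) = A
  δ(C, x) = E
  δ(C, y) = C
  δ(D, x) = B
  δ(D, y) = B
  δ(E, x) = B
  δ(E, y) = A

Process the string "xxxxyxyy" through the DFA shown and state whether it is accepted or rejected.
Processing string "xxxxyxyy":
  A --x--> D
  D --x--> B
  B --x--> B
  B --x--> B
  B --y--> A
  A --x--> D
  D --y--> B
  B --y--> A
Final state: A
Accept states: {A, C, D}
Yes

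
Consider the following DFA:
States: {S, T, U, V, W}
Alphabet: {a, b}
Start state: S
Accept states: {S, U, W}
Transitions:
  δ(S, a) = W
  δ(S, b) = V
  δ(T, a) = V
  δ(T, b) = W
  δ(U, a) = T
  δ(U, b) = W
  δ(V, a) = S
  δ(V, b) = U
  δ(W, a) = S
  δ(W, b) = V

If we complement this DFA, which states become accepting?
Complement accept states = All states \ Original accept states
= {S, T, U, V, W} \ {S, U, W}
{T, V}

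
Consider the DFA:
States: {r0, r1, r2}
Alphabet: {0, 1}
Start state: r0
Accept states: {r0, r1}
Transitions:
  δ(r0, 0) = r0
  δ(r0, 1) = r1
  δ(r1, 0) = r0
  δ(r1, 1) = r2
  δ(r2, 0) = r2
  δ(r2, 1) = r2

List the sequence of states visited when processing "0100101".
read '0': r0 → r0
  read '1': r0 → r1
  read '0': r1 → r0
  read '0': r0 → r0
  read '1': r0 → r1
  read '0': r1 → r0
  read '1': r0 → r1
r0 -> r0 -> r1 -> r0 -> r0 -> r1 -> r0 -> r1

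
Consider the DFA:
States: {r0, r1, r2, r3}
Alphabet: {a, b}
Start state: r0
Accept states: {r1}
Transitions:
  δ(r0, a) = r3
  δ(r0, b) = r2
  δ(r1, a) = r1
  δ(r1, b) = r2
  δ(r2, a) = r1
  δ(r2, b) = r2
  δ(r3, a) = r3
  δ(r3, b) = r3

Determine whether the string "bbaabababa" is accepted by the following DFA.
Processing string "bbaabababa":
  r0 --b--> r2
  r2 --b--> r2
  r2 --a--> r1
  r1 --a--> r1
  r1 --b--> r2
  r2 --a--> r1
  r1 --b--> r2
  r2 --a--> r1
  r1 --b--> r2
  r2 --a--> r1
Final state: r1
Accept states: {r1}
Yes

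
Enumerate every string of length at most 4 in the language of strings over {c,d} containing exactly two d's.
dd, cdd, dcd, ddc, ccdd, cdcd, cddc, dccd, dcdc, ddcc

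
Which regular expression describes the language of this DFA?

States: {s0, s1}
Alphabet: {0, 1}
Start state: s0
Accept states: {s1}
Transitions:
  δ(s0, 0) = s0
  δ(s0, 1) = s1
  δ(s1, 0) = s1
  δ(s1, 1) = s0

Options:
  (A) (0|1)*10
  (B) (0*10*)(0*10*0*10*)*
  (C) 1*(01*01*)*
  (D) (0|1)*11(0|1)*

Check each option against the DFA on short strings; one disagreement eliminates an option:
  (A) (0|1)*10: on '1' the DFA goes s0 → s1 and accepts (s1 ∈ Accept), but the regex does not match it → eliminate
  (B) (0*10*)(0*10*0*10*)*: agrees with the DFA on every string of length ≤ 6
  (C) 1*(01*01*)*: on ε the DFA stays in s0 and rejects (s0 ∉ Accept), but the regex matches it → eliminate
  (D) (0|1)*11(0|1)*: on '1' the DFA goes s0 → s1 and accepts (s1 ∈ Accept), but the regex does not match it → eliminate
Only (B) is consistent with the DFA.
(B) (0*10*)(0*10*0*10*)*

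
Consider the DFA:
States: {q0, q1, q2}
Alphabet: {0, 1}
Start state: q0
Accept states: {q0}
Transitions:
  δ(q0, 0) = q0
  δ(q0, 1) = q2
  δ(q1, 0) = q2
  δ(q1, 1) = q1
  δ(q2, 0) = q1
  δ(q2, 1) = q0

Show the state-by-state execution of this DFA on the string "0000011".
read '0': q0 → q0
  read '0': q0 → q0
  read '0': q0 → q0
  read '0': q0 → q0
  read '0': q0 → q0
  read '1': q0 → q2
  read '1': q2 → q0
q0 -> q0 -> q0 -> q0 -> q0 -> q0 -> q2 -> q0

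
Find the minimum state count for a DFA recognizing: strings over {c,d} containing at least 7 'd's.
By Myhill–Nerode, count the distinguishable equivalence classes: 8 classes — having seen 0, 1, …, 6, or ≥7 copies of 'd'; any two classes i < j (j ≤ 7) are distinguished by the string d^(7−j), which takes class j to 7 copies (accepted) but leaves class i below 7 (rejected).
8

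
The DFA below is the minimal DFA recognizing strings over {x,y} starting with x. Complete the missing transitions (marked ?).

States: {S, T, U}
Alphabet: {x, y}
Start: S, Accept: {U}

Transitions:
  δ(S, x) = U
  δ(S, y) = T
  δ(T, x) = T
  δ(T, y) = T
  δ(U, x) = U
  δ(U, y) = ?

From the language and accept set, identify what each state tracks — S: no input read; T: started with y (dead); U: started with x.
Each missing δ(q, a) is the state matching the new tracked value after reading a.
δ(U, y) = U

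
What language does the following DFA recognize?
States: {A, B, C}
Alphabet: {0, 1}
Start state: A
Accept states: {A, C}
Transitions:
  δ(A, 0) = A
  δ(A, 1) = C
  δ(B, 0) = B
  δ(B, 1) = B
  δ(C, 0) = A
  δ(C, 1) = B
Testing a few strings:
  '10' → accept
  '010' → accept
  '1' → accept
  '1100' → reject
State roles: A=last symbol not 1 (ok); B=saw 11 (dead); C=last symbol 1 (ok)
All binary strings with no two consecutive 1's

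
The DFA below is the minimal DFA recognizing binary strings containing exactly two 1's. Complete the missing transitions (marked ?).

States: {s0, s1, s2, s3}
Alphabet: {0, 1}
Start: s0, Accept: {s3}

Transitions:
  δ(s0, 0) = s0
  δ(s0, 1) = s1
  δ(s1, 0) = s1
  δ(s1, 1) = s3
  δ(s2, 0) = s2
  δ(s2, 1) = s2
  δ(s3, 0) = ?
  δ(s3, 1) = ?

From the language and accept set, identify what each state tracks — s0: zero 1's; s1: one 1; s2: ≥ three 1's (dead); s3: two 1's.
Each missing δ(q, a) is the state matching the new tracked value after reading a.
δ(s3, 0) = s3; δ(s3, 1) = s2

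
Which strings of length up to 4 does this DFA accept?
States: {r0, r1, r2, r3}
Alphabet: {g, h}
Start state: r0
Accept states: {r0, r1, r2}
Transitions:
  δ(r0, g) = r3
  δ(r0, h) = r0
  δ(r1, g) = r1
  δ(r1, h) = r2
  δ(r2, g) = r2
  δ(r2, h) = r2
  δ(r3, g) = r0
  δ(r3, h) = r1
ε, h, gg, gh, hh, ggh, ghg, ghh, hgg, hgh, hhh, gggg, gggh, gghh, ghgg, ghgh, ghhg, ghhh, hggh, hghg, hghh, hhgg, hhgh, hhhh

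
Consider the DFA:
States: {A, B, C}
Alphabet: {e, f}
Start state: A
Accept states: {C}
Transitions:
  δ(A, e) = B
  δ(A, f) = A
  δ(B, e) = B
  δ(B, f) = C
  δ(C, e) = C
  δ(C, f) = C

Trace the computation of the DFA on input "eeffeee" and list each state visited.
read 'e': A → B
  read 'e': B → B
  read 'f': B → C
  read 'f': C → C
  read 'e': C → C
  read 'e': C → C
  read 'e': C → C
A -> B -> B -> C -> C -> C -> C -> C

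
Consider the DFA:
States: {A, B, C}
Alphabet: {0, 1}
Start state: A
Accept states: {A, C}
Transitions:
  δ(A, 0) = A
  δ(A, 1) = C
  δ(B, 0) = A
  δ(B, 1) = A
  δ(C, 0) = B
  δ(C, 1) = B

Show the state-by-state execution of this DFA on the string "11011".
read '1': A → C
  read '1': C → B
  read '0': B → A
  read '1': A → C
  read '1': C → B
A -> C -> B -> A -> C -> B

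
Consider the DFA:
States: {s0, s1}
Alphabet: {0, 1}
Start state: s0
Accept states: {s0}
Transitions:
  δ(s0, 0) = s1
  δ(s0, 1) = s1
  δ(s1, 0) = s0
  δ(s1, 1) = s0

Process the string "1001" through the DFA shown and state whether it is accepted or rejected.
Processing string "1001":
  s0 --1--> s1
  s1 --0--> s0
  s0 --0--> s1
  s1 --1--> s0
Final state: s0
Accept states: {s0}
Yes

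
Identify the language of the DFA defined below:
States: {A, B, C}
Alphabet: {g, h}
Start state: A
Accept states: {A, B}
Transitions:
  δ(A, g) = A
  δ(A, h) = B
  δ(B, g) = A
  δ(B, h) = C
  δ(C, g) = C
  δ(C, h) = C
Testing a few strings:
  'gh' → accept
  'hgg' → accept
  'hhg' → reject
  'hhhh' → reject
State roles: A=last symbol not h (ok); B=last symbol h (ok); C=saw hh (dead)
All strings over {g,h} with no two consecutive h's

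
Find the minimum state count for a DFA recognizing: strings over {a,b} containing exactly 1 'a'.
By Myhill–Nerode, count the distinguishable equivalence classes: 3 classes — having seen 0, 1, or >1 copies of 'a'; the count-1 class is the only accepting one and >1 is dead.
3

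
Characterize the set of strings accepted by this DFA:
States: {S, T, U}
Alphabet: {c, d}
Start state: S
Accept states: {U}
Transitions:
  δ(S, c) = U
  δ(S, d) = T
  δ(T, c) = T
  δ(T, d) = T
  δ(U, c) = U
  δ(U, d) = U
Testing a few strings:
  'cc' → accept
  'dd' → reject
  'd' → reject
  'ccc' → accept
State roles: S=no input read; T=started with d (dead); U=started with c
All strings over {c,d} starting with c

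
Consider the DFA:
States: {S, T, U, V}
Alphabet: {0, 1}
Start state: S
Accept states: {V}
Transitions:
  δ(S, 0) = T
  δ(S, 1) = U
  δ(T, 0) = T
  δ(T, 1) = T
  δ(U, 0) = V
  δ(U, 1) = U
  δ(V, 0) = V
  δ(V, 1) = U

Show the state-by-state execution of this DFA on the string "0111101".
read '0': S → T
  read '1': T → T
  read '1': T → T
  read '1': T → T
  read '1': T → T
  read '0': T → T
  read '1': T → T
S -> T -> T -> T -> T -> T -> T -> T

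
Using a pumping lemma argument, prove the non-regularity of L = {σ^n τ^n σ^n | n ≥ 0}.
Assume L is regular with pumping length p. Idea: pumping the first σ-block unbalances it against the other two.
Choose s = σ^p τ^p σ^p ∈ L (|s| = 3p ≥ p). By the pumping lemma, s = xyz with |xy| ≤ p, |y| > 0, so y = σ^k with k ≥ 1, inside the first σ-block. Then xy²z = σ^(p+k) τ^p σ^p. The first block has length p+k ≠ p, so the three block lengths are no longer equal and xy²z ∉ L.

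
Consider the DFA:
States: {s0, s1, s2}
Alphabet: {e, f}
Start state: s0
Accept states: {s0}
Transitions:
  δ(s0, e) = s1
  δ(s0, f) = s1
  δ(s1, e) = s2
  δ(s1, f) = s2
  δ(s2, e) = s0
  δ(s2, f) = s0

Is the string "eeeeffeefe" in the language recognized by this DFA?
Processing string "eeeeffeefe":
  s0 --e--> s1
  s1 --e--> s2
  s2 --e--> s0
  s0 --e--> s1
  s1 --f--> s2
  s2 --f--> s0
  s0 --e--> s1
  s1 --e--> s2
  s2 --f--> s0
  s0 --e--> s1
Final state: s1
Accept states: {s0}
No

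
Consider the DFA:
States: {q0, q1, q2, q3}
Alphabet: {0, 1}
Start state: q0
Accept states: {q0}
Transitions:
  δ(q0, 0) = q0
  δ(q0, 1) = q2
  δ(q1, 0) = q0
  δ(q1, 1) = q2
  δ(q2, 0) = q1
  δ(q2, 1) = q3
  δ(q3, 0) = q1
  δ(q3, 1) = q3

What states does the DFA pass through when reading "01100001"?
read '0': q0 → q0
  read '1': q0 → q2
  read '1': q2 → q3
  read '0': q3 → q1
  read '0': q1 → q0
  read '0': q0 → q0
  read '0': q0 → q0
  read '1': q0 → q2
q0 -> q0 -> q2 -> q3 -> q1 -> q0 -> q0 -> q0 -> q2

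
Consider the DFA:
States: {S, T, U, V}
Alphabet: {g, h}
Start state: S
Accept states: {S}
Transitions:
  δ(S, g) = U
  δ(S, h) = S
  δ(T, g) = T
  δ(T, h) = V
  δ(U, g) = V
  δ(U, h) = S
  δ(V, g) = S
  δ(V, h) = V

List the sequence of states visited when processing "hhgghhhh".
read 'h': S → S
  read 'h': S → S
  read 'g': S → U
  read 'g': U → V
  read 'h': V → V
  read 'h': V → V
  read 'h': V → V
  read 'h': V → V
S -> S -> S -> U -> V -> V -> V -> V -> V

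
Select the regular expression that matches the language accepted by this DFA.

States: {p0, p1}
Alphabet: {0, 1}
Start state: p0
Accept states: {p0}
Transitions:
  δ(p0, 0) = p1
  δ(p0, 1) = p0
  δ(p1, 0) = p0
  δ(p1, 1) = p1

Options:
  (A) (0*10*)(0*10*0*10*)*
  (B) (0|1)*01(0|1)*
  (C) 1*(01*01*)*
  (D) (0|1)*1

Check each option against the DFA on short strings; one disagreement eliminates an option:
  (A) (0*10*)(0*10*0*10*)*: on ε the DFA stays in p0 and accepts (p0 ∈ Accept), but the regex does not match it → eliminate
  (B) (0|1)*01(0|1)*: on ε the DFA stays in p0 and accepts (p0 ∈ Accept), but the regex does not match it → eliminate
  (C) 1*(01*01*)*: agrees with the DFA on every string of length ≤ 6
  (D) (0|1)*1: on ε the DFA stays in p0 and accepts (p0 ∈ Accept), but the regex does not match it → eliminate
Only (C) is consistent with the DFA.
(C) 1*(01*01*)*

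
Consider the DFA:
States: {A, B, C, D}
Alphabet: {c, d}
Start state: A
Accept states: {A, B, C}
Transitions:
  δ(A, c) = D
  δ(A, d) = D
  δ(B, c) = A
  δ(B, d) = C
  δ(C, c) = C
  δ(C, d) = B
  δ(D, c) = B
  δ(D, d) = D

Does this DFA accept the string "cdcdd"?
Processing string "cdcdd":
  A --c--> D
  D --d--> D
  D --c--> B
  B --d--> C
  C --d--> B
Final state: B
Accept states: {A, B, C}
Yes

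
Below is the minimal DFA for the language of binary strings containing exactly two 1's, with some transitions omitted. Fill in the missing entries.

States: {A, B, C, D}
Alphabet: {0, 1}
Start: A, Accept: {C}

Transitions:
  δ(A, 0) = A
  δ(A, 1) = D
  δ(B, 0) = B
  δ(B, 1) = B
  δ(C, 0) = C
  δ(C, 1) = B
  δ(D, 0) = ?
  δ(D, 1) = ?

From the language and accept set, identify what each state tracks — A: zero 1's; B: ≥ three 1's (dead); C: two 1's; D: one 1.
Each missing δ(q, a) is the state matching the new tracked value after reading a.
δ(D, 0) = D; δ(D, 1) = C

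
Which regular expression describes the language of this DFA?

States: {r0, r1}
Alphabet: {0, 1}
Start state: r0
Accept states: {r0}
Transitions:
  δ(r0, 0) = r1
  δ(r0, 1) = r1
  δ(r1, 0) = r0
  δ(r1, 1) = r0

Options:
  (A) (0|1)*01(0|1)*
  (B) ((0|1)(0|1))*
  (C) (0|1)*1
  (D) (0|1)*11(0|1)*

Check each option against the DFA on short strings; one disagreement eliminates an option:
  (A) (0|1)*01(0|1)*: on ε the DFA stays in r0 and accepts (r0 ∈ Accept), but the regex does not match it → eliminate
  (B) ((0|1)(0|1))*: agrees with the DFA on every string of length ≤ 6
  (C) (0|1)*1: on ε the DFA stays in r0 and accepts (r0 ∈ Accept), but the regex does not match it → eliminate
  (D) (0|1)*11(0|1)*: on ε the DFA stays in r0 and accepts (r0 ∈ Accept), but the regex does not match it → eliminate
Only (B) is consistent with the DFA.
(B) ((0|1)(0|1))*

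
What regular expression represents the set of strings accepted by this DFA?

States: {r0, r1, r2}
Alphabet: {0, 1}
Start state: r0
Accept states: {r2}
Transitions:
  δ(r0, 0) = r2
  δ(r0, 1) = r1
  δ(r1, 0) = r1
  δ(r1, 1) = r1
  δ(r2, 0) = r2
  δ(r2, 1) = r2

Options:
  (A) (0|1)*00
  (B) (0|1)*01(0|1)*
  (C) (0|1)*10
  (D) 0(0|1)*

Check each option against the DFA on short strings; one disagreement eliminates an option:
  (A) (0|1)*00: on '0' the DFA goes r0 → r2 and accepts (r2 ∈ Accept), but the regex does not match it → eliminate
  (B) (0|1)*01(0|1)*: on '0' the DFA goes r0 → r2 and accepts (r2 ∈ Accept), but the regex does not match it → eliminate
  (C) (0|1)*10: on '0' the DFA goes r0 → r2 and accepts (r2 ∈ Accept), but the regex does not match it → eliminate
  (D) 0(0|1)*: agrees with the DFA on every string of length ≤ 6
Only (D) is consistent with the DFA.
(D) 0(0|1)*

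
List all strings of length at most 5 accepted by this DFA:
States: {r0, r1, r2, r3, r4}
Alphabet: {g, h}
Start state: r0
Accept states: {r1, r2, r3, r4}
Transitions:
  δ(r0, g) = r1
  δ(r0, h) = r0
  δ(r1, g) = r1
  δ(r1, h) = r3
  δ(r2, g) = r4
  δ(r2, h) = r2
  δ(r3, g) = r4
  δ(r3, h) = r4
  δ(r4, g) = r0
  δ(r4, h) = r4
g, gg, gh, hg, ggg, ggh, ghg, ghh, hgg, hgh, hhg, gggg, gggh, gghg, gghh, ghgh, ghhh, hggg, hggh, hghg, hghh, hhgg, hhgh, hhhg, ggggg, ggggh, ggghg, ggghh, gghgh, gghhh, ghggg, ghghh, ghhgg, ghhhh, hgggg, hgggh, hgghg, hgghh, hghgh, hghhh, hhggg, hhggh, hhghg, hhghh, hhhgg, hhhgh, hhhhg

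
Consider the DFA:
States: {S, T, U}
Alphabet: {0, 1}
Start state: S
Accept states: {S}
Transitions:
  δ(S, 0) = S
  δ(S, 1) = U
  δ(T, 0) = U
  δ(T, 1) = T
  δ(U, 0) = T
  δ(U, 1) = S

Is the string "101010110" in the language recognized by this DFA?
Processing string "101010110":
  S --1--> U
  U --0--> T
  T --1--> T
  T --0--> U
  U --1--> S
  S --0--> S
  S --1--> U
  U --1--> S
  S --0--> S
Final state: S
Accept states: {S}
Yes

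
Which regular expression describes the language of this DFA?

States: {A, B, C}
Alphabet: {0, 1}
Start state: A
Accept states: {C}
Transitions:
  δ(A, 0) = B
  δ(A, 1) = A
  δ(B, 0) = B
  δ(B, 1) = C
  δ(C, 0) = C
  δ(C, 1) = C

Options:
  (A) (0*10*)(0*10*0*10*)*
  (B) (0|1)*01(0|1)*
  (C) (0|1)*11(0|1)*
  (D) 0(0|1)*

Check each option against the DFA on short strings; one disagreement eliminates an option:
  (A) (0*10*)(0*10*0*10*)*: on '1' the DFA goes A → A and rejects (A ∉ Accept), but the regex matches it → eliminate
  (B) (0|1)*01(0|1)*: agrees with the DFA on every string of length ≤ 6
  (C) (0|1)*11(0|1)*: on '01' the DFA goes A → B → C and accepts (C ∈ Accept), but the regex does not match it → eliminate
  (D) 0(0|1)*: on '0' the DFA goes A → B and rejects (B ∉ Accept), but the regex matches it → eliminate
Only (B) is consistent with the DFA.
(B) (0|1)*01(0|1)*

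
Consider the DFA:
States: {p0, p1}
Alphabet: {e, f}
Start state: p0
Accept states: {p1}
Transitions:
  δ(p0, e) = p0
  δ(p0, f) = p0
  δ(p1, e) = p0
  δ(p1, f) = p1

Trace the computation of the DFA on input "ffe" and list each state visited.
read 'f': p0 → p0
  read 'f': p0 → p0
  read 'e': p0 → p0
p0 -> p0 -> p0 -> p0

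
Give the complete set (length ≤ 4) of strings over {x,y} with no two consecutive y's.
ε, x, y, xx, xy, yx, xxx, xxy, xyx, yxx, yxy, xxxx, xxxy, xxyx, xyxx, xyxy, yxxx, yxxy, yxyx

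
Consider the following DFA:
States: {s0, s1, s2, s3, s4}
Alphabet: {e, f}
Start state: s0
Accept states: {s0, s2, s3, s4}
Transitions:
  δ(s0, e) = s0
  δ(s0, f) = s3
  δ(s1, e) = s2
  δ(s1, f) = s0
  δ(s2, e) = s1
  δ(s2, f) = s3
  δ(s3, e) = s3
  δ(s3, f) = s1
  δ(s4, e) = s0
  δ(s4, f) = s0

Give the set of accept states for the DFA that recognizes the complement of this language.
Complement accept states = All states \ Original accept states
= {s0, s1, s2, s3, s4} \ {s0, s2, s3, s4}
{s1}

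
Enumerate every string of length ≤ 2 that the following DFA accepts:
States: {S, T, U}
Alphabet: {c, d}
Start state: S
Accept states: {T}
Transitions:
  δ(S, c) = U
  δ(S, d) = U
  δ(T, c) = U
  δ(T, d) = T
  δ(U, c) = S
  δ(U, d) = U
None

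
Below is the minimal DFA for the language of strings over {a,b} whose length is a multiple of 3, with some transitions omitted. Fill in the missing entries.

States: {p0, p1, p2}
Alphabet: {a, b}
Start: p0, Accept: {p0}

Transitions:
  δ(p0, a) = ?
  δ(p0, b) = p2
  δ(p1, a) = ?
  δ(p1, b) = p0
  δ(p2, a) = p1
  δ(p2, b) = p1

From the language and accept set, identify what each state tracks — p0: length ≡ 0 (mod 3); p1: length ≡ 2 (mod 3); p2: length ≡ 1 (mod 3).
Each missing δ(q, a) is the state matching the new tracked value after reading a.
δ(p0, a) = p2; δ(p1, a) = p0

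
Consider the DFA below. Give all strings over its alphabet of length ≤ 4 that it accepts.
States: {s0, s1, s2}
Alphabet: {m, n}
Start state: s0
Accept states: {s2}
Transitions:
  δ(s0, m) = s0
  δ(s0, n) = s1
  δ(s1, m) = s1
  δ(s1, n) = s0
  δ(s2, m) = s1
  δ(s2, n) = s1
None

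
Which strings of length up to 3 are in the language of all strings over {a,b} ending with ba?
ba, aba, bba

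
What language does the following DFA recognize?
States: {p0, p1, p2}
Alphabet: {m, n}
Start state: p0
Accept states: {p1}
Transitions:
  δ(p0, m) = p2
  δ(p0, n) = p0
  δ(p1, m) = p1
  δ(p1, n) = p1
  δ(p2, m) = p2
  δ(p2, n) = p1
Testing a few strings:
  'mm' → reject
  'm' → reject
  'nmm' → reject
  'nmn' → accept
State roles: p0=no m seen yet; p1=substring mn seen; p2=seen a m, waiting for n
All strings over {m,n} containing the substring mn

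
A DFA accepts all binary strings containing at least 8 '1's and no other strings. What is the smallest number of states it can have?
By Myhill–Nerode, count the distinguishable equivalence classes: 9 classes — having seen 0, 1, …, 7, or ≥8 copies of '1'; any two classes i < j (j ≤ 8) are distinguished by the string 1^(8−j), which takes class j to 8 copies (accepted) but leaves class i below 8 (rejected).
9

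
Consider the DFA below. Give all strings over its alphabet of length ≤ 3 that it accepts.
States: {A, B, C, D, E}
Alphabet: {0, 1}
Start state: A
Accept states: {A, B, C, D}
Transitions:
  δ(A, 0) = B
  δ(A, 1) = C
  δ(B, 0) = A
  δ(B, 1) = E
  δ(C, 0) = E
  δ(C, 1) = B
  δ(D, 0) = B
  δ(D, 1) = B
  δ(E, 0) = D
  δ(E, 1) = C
ε, 0, 1, 00, 11, 000, 001, 010, 011, 100, 101, 110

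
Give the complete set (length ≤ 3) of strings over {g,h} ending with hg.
hg, ghg, hhg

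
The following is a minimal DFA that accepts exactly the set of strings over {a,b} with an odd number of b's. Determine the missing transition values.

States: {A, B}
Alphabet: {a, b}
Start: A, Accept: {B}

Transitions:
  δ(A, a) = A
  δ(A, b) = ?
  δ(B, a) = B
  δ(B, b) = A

From the language and accept set, identify what each state tracks — A: even number of b's so far; B: odd number of b's so far.
Each missing δ(q, a) is the state matching the new tracked value after reading a.
δ(A, b) = B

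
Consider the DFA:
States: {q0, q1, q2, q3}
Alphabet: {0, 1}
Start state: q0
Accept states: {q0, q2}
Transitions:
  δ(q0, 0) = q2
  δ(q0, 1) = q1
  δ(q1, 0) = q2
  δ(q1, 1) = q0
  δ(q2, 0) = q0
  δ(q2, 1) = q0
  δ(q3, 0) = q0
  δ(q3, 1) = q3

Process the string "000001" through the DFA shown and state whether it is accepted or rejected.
Processing string "000001":
  q0 --0--> q2
  q2 --0--> q0
  q0 --0--> q2
  q2 --0--> q0
  q0 --0--> q2
  q2 --1--> q0
Final state: q0
Accept states: {q0, q2}
Yes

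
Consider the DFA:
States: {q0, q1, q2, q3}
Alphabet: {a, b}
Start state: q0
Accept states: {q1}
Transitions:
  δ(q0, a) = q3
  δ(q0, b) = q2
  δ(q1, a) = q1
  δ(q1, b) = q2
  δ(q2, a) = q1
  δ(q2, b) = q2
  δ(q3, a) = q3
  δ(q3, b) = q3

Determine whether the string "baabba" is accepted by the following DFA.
Processing string "baabba":
  q0 --b--> q2
  q2 --a--> q1
  q1 --a--> q1
  q1 --b--> q2
  q2 --b--> q2
  q2 --a--> q1
Final state: q1
Accept states: {q1}
Yes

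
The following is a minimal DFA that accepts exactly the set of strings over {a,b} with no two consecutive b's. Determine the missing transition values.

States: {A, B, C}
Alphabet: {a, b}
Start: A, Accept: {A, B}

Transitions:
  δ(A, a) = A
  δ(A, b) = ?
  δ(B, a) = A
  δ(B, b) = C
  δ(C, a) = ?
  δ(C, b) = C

From the language and accept set, identify what each state tracks — A: last symbol not b (ok); B: last symbol b (ok); C: saw bb (dead).
Each missing δ(q, a) is the state matching the new tracked value after reading a.
δ(A, b) = B; δ(C, a) = C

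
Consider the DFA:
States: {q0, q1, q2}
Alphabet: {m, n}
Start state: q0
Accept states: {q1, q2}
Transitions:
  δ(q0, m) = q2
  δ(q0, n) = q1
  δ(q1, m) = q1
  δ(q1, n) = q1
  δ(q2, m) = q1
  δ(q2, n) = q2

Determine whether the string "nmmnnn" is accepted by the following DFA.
Processing string "nmmnnn":
  q0 --n--> q1
  q1 --m--> q1
  q1 --m--> q1
  q1 --n--> q1
  q1 --n--> q1
  q1 --n--> q1
Final state: q1
Accept states: {q1, q2}
Yes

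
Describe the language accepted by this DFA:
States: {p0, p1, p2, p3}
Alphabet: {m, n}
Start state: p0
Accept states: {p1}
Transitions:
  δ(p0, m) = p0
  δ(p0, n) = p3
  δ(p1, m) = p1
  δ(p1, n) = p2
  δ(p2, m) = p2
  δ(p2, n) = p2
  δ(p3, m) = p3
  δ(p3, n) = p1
Testing a few strings:
  'nnnn' → reject
  'n' → reject
  'nm' → reject
  'nmn' → accept
State roles: p0=zero n's; p1=two n's; p2=≥ three n's (dead); p3=one n
All strings over {m,n} containing exactly two n's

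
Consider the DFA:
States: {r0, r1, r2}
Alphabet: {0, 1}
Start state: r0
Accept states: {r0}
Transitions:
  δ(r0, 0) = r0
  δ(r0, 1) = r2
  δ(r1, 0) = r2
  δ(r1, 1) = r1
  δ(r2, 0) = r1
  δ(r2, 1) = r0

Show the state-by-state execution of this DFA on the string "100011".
read '1': r0 → r2
  read '0': r2 → r1
  read '0': r1 → r2
  read '0': r2 → r1
  read '1': r1 → r1
  read '1': r1 → r1
r0 -> r2 -> r1 -> r2 -> r1 -> r1 -> r1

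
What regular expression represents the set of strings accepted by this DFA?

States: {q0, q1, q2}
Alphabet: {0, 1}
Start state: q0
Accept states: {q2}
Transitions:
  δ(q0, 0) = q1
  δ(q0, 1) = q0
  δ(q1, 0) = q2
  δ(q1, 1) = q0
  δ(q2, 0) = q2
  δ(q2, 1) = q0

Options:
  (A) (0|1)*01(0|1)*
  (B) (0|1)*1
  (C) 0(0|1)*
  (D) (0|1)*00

Check each option against the DFA on short strings; one disagreement eliminates an option:
  (A) (0|1)*01(0|1)*: on '00' the DFA goes q0 → q1 → q2 and accepts (q2 ∈ Accept), but the regex does not match it → eliminate
  (B) (0|1)*1: on '1' the DFA goes q0 → q0 and rejects (q0 ∉ Accept), but the regex matches it → eliminate
  (C) 0(0|1)*: on '0' the DFA goes q0 → q1 and rejects (q1 ∉ Accept), but the regex matches it → eliminate
  (D) (0|1)*00: agrees with the DFA on every string of length ≤ 6
Only (D) is consistent with the DFA.
(D) (0|1)*00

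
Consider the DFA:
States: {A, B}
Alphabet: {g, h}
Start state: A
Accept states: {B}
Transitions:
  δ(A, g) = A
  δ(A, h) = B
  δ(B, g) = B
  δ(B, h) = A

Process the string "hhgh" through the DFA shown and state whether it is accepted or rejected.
Processing string "hhgh":
  A --h--> B
  B --h--> A
  A --g--> A
  A --h--> B
Final state: B
Accept states: {B}
Yes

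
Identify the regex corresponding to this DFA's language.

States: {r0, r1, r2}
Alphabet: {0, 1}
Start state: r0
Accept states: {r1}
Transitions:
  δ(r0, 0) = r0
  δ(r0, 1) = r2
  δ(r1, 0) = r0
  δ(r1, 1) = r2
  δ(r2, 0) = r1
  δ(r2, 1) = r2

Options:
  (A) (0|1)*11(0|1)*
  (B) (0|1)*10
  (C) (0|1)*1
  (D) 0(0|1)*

Check each option against the DFA on short strings; one disagreement eliminates an option:
  (A) (0|1)*11(0|1)*: on '10' the DFA goes r0 → r2 → r1 and accepts (r1 ∈ Accept), but the regex does not match it → eliminate
  (B) (0|1)*10: agrees with the DFA on every string of length ≤ 6
  (C) (0|1)*1: on '1' the DFA goes r0 → r2 and rejects (r2 ∉ Accept), but the regex matches it → eliminate
  (D) 0(0|1)*: on '0' the DFA goes r0 → r0 and rejects (r0 ∉ Accept), but the regex matches it → eliminate
Only (B) is consistent with the DFA.
(B) (0|1)*10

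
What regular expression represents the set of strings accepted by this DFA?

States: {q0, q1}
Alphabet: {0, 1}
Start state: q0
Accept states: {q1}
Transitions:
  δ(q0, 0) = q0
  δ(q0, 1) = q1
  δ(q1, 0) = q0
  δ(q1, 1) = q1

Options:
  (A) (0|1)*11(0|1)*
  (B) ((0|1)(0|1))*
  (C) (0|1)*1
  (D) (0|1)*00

Check each option against the DFA on short strings; one disagreement eliminates an option:
  (A) (0|1)*11(0|1)*: on '1' the DFA goes q0 → q1 and accepts (q1 ∈ Accept), but the regex does not match it → eliminate
  (B) ((0|1)(0|1))*: on ε the DFA stays in q0 and rejects (q0 ∉ Accept), but the regex matches it → eliminate
  (C) (0|1)*1: agrees with the DFA on every string of length ≤ 6
  (D) (0|1)*00: on '1' the DFA goes q0 → q1 and accepts (q1 ∈ Accept), but the regex does not match it → eliminate
Only (C) is consistent with the DFA.
(C) (0|1)*1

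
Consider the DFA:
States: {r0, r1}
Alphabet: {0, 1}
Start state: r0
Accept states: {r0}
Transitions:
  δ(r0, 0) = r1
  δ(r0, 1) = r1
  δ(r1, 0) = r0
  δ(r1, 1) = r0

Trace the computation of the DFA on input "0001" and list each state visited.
read '0': r0 → r1
  read '0': r1 → r0
  read '0': r0 → r1
  read '1': r1 → r0
r0 -> r1 -> r0 -> r1 -> r0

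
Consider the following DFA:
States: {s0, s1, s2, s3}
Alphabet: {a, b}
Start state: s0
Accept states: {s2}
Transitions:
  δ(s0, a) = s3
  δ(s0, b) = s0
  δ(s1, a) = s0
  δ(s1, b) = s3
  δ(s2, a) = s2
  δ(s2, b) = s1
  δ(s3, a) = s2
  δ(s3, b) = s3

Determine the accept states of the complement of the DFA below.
Complement accept states = All states \ Original accept states
= {s0, s1, s2, s3} \ {s2}
{s0, s1, s3}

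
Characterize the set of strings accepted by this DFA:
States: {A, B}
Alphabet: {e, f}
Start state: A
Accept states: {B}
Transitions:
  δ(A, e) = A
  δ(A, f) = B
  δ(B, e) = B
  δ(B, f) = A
Testing a few strings:
  'fe' → accept
  'ef' → accept
  'eee' → reject
  'eef' → accept
State roles: A=even number of f's so far; B=odd number of f's so far
All strings over {e,f} with an odd number of f's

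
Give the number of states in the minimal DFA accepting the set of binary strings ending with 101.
By Myhill–Nerode, count the distinguishable equivalence classes: 4 classes — one per longest suffix of the input that is a prefix of '101' (lengths 0 through 3); only the length-3 class is accepting.
4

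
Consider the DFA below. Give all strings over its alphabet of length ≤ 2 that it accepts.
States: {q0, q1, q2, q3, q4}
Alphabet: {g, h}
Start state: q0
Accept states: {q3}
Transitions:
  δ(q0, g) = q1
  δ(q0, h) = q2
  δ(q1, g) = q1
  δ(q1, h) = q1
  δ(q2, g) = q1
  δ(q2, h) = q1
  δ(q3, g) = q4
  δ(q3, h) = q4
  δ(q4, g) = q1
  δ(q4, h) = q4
None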